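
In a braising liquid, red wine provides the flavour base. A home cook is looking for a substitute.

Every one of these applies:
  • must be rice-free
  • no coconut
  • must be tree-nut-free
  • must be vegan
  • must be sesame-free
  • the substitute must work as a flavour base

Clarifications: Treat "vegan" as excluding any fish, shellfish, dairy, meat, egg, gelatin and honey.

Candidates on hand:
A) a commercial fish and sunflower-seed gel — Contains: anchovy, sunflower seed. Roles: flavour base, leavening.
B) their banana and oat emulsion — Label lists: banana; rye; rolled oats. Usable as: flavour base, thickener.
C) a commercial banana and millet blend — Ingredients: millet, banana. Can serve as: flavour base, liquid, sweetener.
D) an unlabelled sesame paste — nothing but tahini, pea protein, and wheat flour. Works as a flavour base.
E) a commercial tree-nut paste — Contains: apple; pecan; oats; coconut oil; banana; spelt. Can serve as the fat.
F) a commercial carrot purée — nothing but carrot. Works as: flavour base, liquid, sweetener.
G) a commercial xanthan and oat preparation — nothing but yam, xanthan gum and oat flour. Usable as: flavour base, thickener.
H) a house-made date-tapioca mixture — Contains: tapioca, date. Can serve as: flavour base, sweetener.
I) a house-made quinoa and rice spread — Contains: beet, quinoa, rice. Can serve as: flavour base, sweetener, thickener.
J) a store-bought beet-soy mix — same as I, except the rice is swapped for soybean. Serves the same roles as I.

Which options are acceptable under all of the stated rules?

B, C, F, G, H, J

A: has anchovy, so not vegan — no
B: every rule checks out — OK
C: only banana and millet; none excluded — OK
D: has tahini, so not sesame-free — out
E: not usable as a flavour base; has coconut oil, so not coconut-free (and 1 more) — no
F: works as a flavour base, no coconut, vegan — valid
G: works as a flavour base, no coconut, no tree nuts — keep
H: only tapioca and date; none excluded — keep
I: has rice, so not rice-free — out
J: nothing on the exclusion list — OK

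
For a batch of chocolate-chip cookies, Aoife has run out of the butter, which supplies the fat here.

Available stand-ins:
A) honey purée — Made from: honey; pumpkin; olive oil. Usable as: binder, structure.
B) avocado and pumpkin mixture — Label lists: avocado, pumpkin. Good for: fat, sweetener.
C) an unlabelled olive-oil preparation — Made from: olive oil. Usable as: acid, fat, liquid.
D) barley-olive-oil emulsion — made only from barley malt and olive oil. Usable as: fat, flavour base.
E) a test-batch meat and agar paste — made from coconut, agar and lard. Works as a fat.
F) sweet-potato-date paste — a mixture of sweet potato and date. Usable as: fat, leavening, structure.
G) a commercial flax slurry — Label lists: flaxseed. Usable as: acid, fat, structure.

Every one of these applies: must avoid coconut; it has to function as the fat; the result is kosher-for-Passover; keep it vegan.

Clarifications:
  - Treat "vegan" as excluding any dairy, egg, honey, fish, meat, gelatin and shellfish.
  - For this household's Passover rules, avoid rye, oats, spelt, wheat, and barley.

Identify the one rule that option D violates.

kosher-for-Passover

usable as a fat: satisfied
vegan: satisfied
kosher-for-Passover: has barley malt — fails
coconut-free: satisfied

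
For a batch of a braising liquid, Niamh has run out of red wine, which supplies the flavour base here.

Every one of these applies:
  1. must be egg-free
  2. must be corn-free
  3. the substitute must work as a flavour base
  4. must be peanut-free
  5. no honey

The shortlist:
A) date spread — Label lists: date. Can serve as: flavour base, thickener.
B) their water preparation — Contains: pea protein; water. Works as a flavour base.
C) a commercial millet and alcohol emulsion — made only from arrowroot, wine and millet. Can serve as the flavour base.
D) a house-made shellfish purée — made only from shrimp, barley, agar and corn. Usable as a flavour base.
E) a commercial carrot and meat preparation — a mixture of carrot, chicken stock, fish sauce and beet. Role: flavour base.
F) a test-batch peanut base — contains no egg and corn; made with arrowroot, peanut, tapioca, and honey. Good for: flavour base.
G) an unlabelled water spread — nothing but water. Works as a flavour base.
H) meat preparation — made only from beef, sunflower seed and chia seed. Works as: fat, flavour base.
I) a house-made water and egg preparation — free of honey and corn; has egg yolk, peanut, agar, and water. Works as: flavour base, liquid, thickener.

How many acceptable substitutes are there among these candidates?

A: works as a flavour base, no peanut, no honey — keep
B: no honey, no peanut — OK
C: only wine, millet, and arrowroot; none excluded — keep
D: has corn, so not corn-free — reject
E: every rule checks out — OK
F: has peanut, so not peanut-free; has honey, so not honey-free — out
G: only water; none excluded — keep
H: works as a flavour base, no honey, no peanut — keep
I: has peanut, so not peanut-free; has egg yolk, so not egg-free — reject

6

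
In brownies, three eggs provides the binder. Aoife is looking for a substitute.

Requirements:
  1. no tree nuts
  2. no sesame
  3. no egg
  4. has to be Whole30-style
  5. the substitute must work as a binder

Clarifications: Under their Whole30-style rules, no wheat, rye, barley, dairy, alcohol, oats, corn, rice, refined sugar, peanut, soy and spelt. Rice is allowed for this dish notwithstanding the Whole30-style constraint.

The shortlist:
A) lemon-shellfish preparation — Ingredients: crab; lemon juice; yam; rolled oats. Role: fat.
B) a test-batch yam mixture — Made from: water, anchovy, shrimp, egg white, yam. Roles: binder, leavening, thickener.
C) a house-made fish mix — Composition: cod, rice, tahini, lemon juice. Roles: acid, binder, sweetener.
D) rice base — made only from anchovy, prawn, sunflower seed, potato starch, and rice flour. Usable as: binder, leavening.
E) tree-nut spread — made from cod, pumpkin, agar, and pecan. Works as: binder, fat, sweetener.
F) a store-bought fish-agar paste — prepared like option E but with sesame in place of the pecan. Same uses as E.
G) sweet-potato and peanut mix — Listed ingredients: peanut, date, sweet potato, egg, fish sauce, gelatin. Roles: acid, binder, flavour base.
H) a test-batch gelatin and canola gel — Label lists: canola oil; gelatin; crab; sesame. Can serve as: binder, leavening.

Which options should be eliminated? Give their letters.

A, B, C, E, F, G, H

A: not usable as a binder; has rolled oats, so not Whole30-style — reject
B: has egg white, so not egg-free — reject
C: has tahini, so not sesame-free — reject
D: rice is permitted under the Whole30-style carve-out; nothing else excluded — OK
E: has pecan, so not tree-nut-free — reject
F: has sesame, so not sesame-free — no
G: has peanut, so not Whole30-style; has egg, so not egg-free — reject
H: has sesame, so not sesame-free — out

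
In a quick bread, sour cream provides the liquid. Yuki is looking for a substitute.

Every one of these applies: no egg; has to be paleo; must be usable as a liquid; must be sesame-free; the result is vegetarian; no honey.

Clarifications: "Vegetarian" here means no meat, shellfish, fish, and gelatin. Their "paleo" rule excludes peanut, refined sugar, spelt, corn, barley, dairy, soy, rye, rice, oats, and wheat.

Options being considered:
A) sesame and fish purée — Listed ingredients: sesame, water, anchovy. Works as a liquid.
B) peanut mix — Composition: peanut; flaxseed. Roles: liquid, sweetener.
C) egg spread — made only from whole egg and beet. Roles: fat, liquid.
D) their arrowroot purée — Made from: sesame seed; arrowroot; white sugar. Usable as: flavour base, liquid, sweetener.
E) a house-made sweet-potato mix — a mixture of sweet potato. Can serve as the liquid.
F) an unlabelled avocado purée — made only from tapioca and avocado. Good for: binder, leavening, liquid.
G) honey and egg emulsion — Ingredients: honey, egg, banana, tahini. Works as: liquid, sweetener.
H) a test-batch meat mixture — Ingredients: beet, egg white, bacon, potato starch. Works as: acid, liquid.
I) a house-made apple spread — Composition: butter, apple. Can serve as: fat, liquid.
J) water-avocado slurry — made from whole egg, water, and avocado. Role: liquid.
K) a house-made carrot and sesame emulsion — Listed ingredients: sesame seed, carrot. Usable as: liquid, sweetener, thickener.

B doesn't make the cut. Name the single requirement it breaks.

paleo

usable as a liquid: satisfied
vegetarian: satisfied
paleo: has peanut — fails
egg-free: satisfied
sesame-free: satisfied
honey-free: satisfied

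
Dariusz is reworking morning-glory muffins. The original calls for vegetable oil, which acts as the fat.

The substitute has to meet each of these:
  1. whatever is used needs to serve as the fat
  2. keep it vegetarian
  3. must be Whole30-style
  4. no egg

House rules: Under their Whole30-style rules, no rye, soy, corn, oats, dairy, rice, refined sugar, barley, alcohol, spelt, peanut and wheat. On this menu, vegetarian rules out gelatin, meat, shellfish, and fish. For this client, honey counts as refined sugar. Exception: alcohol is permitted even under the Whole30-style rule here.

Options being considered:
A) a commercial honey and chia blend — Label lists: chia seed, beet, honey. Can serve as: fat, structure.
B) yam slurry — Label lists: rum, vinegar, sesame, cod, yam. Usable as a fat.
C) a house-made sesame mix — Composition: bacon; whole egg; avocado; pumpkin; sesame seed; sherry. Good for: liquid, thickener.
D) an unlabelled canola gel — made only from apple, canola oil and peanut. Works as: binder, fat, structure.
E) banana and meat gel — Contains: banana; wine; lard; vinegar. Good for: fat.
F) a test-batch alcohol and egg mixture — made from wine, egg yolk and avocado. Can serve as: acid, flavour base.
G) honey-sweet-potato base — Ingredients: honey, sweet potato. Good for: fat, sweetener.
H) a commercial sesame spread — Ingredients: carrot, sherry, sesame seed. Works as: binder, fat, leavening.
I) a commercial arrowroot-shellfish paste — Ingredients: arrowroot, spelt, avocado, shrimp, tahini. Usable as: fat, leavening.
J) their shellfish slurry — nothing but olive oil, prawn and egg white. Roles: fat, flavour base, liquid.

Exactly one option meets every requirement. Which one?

A: has honey, so not Whole30-style — reject
B: has cod, so not vegetarian — reject
C: not usable as a fat; has bacon, so not vegetarian (and 1 more) — reject
D: has peanut, so not Whole30-style — out
E: has lard, so not vegetarian — no
F: not usable as a fat; has egg yolk, so not egg-free — no
G: has honey, so not Whole30-style — reject
H: alcohol is permitted under the Whole30-style carve-out; nothing else excluded — OK
I: has spelt, so not Whole30-style; has shrimp, so not vegetarian — no
J: has prawn, so not vegetarian; has egg white, so not egg-free — no

H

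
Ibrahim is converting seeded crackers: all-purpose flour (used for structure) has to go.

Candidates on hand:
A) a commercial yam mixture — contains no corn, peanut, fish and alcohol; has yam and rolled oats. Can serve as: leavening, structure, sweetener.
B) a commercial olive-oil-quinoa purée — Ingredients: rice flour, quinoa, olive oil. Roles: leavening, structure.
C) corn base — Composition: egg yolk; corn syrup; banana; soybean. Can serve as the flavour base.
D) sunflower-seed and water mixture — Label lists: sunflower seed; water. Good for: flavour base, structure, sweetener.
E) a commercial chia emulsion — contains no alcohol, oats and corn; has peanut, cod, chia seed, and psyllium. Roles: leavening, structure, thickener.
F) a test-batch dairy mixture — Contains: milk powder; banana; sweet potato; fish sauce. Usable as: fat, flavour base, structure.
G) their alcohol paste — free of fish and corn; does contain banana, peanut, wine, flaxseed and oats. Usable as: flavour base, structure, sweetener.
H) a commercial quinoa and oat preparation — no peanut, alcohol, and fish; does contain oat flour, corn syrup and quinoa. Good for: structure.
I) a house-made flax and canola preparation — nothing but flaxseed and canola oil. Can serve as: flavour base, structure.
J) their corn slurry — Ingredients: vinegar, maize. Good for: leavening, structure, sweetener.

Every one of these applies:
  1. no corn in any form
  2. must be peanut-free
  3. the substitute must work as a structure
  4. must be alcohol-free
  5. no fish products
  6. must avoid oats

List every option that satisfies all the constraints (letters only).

A: has rolled oats, so not oat-free — out
B: only rice flour, quinoa, and olive oil; none excluded — OK
C: not usable as a structure; has corn syrup, so not corn-free — reject
D: every rule checks out — keep
E: has peanut, so not peanut-free; has cod, so not fish-free — reject
F: has fish sauce, so not fish-free — no
G: has oats, so not oat-free; has peanut, so not peanut-free (and 1 more) — no
H: has oat flour, so not oat-free; has corn syrup, so not corn-free — out
I: only canola oil and flaxseed; none excluded — OK
J: has maize, so not corn-free — reject

B, D, I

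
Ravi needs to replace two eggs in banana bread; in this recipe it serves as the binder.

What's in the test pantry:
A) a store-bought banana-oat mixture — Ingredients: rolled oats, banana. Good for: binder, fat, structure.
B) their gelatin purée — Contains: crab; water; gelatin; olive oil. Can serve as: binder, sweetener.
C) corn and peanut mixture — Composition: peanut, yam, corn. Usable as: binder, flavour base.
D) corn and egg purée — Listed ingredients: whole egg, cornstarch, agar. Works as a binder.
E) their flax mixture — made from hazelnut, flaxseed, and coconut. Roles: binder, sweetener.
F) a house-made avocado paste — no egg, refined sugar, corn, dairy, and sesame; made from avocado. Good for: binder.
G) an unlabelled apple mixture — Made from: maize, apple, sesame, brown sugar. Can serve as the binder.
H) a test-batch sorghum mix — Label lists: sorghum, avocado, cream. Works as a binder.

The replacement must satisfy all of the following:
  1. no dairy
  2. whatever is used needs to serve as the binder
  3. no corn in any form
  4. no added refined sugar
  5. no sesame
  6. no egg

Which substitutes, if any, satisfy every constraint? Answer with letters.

A: works as a binder, no corn, no sesame — OK
B: every rule checks out — OK
C: has corn, so not corn-free — out
D: has cornstarch, so not corn-free; has whole egg, so not egg-free — no
E: no corn, no dairy — valid
F: nothing on the exclusion list — OK
G: has maize, so not corn-free; has brown sugar, so not no-added-sugar (and 1 more) — no
H: has cream, so not dairy-free — no

A, B, E, F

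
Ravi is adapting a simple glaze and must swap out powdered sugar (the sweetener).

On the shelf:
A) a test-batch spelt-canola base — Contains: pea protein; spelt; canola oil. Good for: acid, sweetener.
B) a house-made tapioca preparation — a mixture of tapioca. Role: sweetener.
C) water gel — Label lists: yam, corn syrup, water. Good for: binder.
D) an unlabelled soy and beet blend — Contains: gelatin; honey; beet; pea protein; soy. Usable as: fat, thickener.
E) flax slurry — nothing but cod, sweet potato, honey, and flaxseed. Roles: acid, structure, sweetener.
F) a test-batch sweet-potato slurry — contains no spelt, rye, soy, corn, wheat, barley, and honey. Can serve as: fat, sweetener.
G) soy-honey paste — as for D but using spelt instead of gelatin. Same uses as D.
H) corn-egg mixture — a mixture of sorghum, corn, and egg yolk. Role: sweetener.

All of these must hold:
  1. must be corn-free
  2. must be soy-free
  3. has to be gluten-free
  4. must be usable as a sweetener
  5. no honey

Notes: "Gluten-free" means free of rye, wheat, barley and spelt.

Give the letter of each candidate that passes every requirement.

A: has spelt, so not gluten-free — reject
B: only tapioca; none excluded — valid
C: not usable as a sweetener; has corn syrup, so not corn-free — no
D: not usable as a sweetener; has soy, so not soy-free (and 1 more) — reject
E: has honey, so not honey-free — no
F: every rule checks out — keep
G: not usable as a sweetener; has spelt, so not gluten-free (and 2 more) — out
H: has corn, so not corn-free — out

B, F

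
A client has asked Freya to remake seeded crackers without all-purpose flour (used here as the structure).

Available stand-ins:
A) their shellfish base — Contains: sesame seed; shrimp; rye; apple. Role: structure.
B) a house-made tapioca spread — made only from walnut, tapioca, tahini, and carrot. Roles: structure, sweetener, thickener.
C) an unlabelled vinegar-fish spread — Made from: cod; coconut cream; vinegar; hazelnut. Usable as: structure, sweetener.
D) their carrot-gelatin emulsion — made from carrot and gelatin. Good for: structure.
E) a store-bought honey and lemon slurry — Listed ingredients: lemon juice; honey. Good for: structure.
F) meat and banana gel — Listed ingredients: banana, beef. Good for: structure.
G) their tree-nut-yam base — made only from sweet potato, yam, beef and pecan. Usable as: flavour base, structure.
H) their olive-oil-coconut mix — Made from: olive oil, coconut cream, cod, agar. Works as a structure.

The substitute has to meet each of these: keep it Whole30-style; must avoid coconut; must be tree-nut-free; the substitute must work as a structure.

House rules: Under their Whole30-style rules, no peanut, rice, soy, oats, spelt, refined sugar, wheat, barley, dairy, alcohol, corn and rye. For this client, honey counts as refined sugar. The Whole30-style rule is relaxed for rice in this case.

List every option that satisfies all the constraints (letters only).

A: has rye, so not Whole30-style — reject
B: has walnut, so not tree-nut-free — out
C: has hazelnut, so not tree-nut-free; has coconut cream, so not coconut-free — out
D: only gelatin and carrot; none excluded — keep
E: has honey, so not Whole30-style — reject
F: no coconut, Whole30-style — keep
G: has pecan, so not tree-nut-free — out
H: has coconut cream, so not coconut-free — no

D, F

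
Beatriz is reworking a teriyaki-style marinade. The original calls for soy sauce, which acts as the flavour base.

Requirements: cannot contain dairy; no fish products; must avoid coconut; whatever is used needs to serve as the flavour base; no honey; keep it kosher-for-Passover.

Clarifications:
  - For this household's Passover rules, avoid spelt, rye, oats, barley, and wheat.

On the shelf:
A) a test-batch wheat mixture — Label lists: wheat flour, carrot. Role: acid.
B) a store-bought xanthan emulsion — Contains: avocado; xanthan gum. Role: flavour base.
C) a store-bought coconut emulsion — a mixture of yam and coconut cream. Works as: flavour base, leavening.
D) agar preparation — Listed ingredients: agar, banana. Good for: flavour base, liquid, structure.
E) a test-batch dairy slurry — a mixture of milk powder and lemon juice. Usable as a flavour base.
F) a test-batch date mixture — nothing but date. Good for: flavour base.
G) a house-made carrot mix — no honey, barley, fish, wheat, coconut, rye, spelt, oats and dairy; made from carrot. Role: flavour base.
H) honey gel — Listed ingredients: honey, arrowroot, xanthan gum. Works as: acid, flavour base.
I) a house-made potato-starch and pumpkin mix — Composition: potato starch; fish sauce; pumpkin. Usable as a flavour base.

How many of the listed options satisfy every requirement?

4

A: not usable as a flavour base; has wheat flour, so not kosher-for-Passover — reject
B: only xanthan gum and avocado; none excluded — OK
C: has coconut cream, so not coconut-free — out
D: only banana and agar; none excluded — keep
E: has milk powder, so not dairy-free — reject
F: only date; none excluded — valid
G: no dairy, no coconut — valid
H: has honey, so not honey-free — reject
I: has fish sauce, so not fish-free — reject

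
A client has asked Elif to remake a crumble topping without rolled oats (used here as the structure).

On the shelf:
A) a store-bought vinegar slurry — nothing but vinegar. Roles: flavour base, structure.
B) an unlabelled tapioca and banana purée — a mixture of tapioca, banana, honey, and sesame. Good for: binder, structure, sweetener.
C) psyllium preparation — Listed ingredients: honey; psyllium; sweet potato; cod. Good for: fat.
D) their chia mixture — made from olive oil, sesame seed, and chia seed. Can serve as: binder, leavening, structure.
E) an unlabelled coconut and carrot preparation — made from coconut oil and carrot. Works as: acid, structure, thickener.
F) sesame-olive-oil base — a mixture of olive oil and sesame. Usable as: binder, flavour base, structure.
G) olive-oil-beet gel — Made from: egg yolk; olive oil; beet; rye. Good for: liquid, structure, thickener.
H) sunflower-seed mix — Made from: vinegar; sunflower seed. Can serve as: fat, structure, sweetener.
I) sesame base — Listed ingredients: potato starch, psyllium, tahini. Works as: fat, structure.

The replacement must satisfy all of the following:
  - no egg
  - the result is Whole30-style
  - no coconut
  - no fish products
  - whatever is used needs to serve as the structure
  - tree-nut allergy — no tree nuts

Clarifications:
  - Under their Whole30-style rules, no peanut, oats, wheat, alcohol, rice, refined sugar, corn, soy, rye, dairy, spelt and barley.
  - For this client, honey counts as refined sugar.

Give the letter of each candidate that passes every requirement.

A: every rule checks out — OK
B: has honey, so not Whole30-style — no
C: not usable as a structure; has honey, so not Whole30-style (and 1 more) — reject
D: works as a structure, Whole30-style, no fish — keep
E: has coconut oil, so not coconut-free — no
F: no fish, no egg — valid
G: has rye, so not Whole30-style; has egg yolk, so not egg-free — no
H: only sunflower seed and vinegar; none excluded — OK
I: every rule checks out — keep

A, D, F, H, I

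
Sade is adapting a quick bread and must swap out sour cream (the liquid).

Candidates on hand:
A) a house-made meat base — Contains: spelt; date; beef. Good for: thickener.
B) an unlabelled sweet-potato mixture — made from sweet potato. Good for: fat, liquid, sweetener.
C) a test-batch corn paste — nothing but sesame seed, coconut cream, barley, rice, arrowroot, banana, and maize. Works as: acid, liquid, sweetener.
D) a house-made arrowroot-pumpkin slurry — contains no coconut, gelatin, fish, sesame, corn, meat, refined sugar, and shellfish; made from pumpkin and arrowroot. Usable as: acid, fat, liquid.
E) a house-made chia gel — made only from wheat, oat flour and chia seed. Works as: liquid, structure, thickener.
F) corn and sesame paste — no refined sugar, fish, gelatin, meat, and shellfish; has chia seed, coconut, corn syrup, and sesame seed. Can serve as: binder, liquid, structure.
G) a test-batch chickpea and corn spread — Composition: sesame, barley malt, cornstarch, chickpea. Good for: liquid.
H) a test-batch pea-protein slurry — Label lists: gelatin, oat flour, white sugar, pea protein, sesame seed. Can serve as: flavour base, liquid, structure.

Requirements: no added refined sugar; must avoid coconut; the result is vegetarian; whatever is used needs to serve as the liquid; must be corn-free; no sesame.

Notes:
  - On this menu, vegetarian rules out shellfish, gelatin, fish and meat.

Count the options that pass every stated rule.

3

A: not usable as a liquid; has beef, so not vegetarian — out
B: only sweet potato; none excluded — valid
C: has sesame seed, so not sesame-free; has coconut cream, so not coconut-free (and 1 more) — reject
D: no coconut, no sesame — keep
E: nothing on the exclusion list — valid
F: has sesame seed, so not sesame-free; has coconut, so not coconut-free (and 1 more) — no
G: has sesame, so not sesame-free; has cornstarch, so not corn-free — reject
H: has gelatin, so not vegetarian; has sesame seed, so not sesame-free (and 1 more) — reject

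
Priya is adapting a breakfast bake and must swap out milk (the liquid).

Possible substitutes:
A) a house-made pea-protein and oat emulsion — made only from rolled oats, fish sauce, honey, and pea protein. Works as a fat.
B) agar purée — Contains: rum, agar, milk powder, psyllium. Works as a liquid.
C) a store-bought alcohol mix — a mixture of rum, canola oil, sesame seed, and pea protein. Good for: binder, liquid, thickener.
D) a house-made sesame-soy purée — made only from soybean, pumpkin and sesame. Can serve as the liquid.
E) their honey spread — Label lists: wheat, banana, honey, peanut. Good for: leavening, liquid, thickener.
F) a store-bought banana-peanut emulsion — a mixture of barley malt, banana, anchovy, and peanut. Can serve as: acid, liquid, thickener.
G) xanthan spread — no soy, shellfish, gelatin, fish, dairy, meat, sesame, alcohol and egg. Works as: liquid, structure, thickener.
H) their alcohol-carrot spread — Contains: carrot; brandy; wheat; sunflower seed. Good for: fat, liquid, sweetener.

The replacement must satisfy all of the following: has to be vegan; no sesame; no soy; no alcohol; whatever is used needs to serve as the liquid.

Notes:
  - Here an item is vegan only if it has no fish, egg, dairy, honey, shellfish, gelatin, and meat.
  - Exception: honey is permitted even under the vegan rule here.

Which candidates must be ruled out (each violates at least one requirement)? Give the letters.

A, B, C, D, F, H

A: not usable as a liquid; has fish sauce, so not vegan — out
B: has milk powder, so not vegan; has rum, so not alcohol-free — out
C: has rum, so not alcohol-free; has sesame seed, so not sesame-free — reject
D: has sesame, so not sesame-free; has soybean, so not soy-free — out
E: honey is permitted under the vegan carve-out; nothing else excluded — OK
F: has anchovy, so not vegan — out
G: no soy, no alcohol — keep
H: has brandy, so not alcohol-free — out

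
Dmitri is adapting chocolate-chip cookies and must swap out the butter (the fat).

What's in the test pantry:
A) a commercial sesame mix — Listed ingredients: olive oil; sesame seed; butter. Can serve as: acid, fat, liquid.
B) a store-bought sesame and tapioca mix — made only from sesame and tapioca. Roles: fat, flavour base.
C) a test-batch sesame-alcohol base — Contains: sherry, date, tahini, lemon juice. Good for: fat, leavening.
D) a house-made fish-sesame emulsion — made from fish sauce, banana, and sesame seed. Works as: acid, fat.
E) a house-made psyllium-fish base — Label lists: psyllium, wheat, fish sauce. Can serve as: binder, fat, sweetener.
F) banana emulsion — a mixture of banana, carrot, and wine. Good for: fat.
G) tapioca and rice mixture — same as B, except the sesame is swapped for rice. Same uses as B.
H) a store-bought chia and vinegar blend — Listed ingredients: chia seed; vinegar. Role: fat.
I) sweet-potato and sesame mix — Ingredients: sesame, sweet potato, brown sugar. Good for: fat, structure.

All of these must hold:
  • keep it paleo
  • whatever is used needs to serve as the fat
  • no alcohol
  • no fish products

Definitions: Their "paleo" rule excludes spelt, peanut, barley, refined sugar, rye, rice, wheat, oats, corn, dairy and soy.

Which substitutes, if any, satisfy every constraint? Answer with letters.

B, H

A: has butter, so not paleo — out
B: works as a fat, paleo, no alcohol — OK
C: has sherry, so not alcohol-free — no
D: has fish sauce, so not fish-free — out
E: has wheat, so not paleo; has fish sauce, so not fish-free — out
F: has wine, so not alcohol-free — out
G: has rice, so not paleo — reject
H: only chia seed and vinegar; none excluded — valid
I: has brown sugar, so not paleo — reject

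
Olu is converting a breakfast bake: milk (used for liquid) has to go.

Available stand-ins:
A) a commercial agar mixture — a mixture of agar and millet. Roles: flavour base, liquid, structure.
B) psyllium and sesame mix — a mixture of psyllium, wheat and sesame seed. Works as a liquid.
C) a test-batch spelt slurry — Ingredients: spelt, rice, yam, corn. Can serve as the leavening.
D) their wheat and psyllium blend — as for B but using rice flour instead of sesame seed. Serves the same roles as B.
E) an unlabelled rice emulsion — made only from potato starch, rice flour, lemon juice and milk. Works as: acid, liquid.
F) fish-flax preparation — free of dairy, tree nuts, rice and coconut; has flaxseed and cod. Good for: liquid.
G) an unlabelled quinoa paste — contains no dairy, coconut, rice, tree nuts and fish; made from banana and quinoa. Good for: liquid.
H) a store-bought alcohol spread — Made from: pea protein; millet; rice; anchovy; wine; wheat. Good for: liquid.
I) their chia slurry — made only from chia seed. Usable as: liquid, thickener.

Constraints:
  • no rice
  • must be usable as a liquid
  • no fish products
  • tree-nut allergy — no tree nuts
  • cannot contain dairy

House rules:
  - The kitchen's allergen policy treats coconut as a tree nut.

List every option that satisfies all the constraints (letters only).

A: every rule checks out — keep
B: only sesame seed, wheat and psyllium; none excluded — valid
C: not usable as a liquid; has rice, so not rice-free — no
D: has rice flour, so not rice-free — reject
E: has rice flour, so not rice-free; has milk, so not dairy-free — out
F: has cod, so not fish-free — reject
G: works as a liquid, no fish, tree-nut-free — keep
H: has rice, so not rice-free; has anchovy, so not fish-free — out
I: all constraints satisfied — keep

A, B, G, I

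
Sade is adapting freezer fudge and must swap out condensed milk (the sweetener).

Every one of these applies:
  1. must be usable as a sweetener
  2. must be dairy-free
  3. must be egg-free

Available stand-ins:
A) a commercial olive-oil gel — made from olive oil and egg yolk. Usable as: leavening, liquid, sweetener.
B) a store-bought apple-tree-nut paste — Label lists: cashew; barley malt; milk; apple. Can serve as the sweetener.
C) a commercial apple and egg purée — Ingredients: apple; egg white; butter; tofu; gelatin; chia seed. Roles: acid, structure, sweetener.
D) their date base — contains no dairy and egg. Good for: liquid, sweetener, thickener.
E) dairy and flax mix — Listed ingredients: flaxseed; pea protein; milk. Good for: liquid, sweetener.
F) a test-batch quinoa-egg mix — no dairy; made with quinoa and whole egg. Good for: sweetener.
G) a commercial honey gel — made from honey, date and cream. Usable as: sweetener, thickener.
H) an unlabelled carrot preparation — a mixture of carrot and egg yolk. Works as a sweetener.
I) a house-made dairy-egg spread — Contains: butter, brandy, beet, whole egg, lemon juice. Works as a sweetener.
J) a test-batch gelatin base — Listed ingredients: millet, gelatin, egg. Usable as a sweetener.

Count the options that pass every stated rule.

1

A: has egg yolk, so not egg-free — reject
B: has milk, so not dairy-free — no
C: has egg white, so not egg-free; has butter, so not dairy-free — no
D: every rule checks out — OK
E: has milk, so not dairy-free — reject
F: has whole egg, so not egg-free — out
G: has cream, so not dairy-free — out
H: has egg yolk, so not egg-free — no
I: has whole egg, so not egg-free; has butter, so not dairy-free — out
J: has egg, so not egg-free — reject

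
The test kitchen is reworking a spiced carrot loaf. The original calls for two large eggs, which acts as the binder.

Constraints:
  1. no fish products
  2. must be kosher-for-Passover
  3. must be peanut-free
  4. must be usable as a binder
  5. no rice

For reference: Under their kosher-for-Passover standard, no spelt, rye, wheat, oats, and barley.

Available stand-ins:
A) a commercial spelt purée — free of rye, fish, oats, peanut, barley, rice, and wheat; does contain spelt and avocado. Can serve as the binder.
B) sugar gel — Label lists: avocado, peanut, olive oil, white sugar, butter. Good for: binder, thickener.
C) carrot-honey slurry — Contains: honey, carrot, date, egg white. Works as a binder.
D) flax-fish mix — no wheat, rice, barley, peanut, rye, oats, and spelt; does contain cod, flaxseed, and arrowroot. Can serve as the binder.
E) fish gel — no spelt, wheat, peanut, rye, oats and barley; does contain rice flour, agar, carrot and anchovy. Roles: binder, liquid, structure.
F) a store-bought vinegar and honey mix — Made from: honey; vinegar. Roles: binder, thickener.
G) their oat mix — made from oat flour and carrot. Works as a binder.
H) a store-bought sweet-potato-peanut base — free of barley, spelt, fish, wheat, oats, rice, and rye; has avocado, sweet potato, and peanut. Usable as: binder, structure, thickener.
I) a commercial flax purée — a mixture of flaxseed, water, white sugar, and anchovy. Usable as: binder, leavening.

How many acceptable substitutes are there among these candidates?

A: has spelt, so not kosher-for-Passover — reject
B: has peanut, so not peanut-free — no
C: no rice, no fish — keep
D: has cod, so not fish-free — no
E: has anchovy, so not fish-free; has rice flour, so not rice-free — no
F: only honey and vinegar; none excluded — keep
G: has oat flour, so not kosher-for-Passover — reject
H: has peanut, so not peanut-free — reject
I: has anchovy, so not fish-free — no

2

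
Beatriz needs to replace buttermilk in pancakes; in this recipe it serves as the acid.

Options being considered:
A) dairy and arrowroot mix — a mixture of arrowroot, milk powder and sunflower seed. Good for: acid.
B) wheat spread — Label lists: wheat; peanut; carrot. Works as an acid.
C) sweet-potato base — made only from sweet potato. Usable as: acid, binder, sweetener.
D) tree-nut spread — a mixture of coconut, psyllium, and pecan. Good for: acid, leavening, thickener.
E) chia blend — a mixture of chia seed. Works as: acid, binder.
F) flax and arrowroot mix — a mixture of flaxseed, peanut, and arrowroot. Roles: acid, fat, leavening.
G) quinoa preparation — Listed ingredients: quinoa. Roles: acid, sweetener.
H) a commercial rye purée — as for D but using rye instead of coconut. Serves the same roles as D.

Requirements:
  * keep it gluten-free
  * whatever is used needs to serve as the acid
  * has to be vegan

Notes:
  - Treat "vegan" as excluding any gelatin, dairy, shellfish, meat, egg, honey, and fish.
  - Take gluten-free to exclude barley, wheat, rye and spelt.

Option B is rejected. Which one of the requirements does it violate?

gluten-free

usable as an acid: satisfied
vegan: satisfied
gluten-free: has wheat — fails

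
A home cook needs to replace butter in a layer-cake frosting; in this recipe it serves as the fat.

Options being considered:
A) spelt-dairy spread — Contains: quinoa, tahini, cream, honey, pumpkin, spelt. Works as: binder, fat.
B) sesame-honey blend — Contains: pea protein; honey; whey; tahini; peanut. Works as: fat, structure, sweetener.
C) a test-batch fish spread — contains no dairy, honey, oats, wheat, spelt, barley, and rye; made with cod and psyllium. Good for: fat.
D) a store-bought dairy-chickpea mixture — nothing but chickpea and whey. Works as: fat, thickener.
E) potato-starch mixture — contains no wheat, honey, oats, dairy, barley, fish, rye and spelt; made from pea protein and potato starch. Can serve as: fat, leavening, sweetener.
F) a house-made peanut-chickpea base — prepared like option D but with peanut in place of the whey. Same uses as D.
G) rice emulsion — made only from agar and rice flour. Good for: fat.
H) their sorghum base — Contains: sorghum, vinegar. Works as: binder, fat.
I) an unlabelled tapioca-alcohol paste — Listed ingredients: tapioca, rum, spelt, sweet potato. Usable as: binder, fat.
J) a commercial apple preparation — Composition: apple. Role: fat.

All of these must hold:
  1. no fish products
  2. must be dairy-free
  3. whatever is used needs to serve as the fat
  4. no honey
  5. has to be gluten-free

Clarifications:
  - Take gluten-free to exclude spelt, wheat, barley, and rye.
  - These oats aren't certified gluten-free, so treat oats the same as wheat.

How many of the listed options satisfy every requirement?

A: has spelt, so not gluten-free; has honey, so not honey-free (and 1 more) — no
B: has honey, so not honey-free; has whey, so not dairy-free — no
C: has cod, so not fish-free — out
D: has whey, so not dairy-free — out
E: works as a fat, no fish, no dairy — keep
F: only peanut and chickpea; none excluded — keep
G: all constraints satisfied — valid
H: only vinegar and sorghum; none excluded — valid
I: has spelt, so not gluten-free — out
J: nothing on the exclusion list — valid

5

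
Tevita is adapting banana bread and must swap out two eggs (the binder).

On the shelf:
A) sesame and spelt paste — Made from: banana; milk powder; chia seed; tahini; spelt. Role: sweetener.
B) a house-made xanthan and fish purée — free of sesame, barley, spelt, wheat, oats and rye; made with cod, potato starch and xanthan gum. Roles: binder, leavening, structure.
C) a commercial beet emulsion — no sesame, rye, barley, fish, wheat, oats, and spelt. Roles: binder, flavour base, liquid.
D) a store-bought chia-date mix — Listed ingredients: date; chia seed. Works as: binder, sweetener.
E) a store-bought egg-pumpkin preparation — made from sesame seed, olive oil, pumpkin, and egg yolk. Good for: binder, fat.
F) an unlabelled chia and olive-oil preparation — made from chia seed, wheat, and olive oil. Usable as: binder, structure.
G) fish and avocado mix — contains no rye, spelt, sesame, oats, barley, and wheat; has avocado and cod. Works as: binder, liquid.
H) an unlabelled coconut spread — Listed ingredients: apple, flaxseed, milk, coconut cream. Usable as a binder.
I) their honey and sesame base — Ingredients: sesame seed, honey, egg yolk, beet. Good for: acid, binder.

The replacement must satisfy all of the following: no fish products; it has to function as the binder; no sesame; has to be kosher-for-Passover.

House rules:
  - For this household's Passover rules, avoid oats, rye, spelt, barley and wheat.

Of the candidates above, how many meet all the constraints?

3

A: not usable as a binder; has spelt, so not kosher-for-Passover (and 1 more) — reject
B: has cod, so not fish-free — no
C: works as a binder, no fish, no sesame — valid
D: works as a binder, kosher-for-Passover, no fish — valid
E: has sesame seed, so not sesame-free — out
F: has wheat, so not kosher-for-Passover — out
G: has cod, so not fish-free — reject
H: no fish, no sesame — OK
I: has sesame seed, so not sesame-free — no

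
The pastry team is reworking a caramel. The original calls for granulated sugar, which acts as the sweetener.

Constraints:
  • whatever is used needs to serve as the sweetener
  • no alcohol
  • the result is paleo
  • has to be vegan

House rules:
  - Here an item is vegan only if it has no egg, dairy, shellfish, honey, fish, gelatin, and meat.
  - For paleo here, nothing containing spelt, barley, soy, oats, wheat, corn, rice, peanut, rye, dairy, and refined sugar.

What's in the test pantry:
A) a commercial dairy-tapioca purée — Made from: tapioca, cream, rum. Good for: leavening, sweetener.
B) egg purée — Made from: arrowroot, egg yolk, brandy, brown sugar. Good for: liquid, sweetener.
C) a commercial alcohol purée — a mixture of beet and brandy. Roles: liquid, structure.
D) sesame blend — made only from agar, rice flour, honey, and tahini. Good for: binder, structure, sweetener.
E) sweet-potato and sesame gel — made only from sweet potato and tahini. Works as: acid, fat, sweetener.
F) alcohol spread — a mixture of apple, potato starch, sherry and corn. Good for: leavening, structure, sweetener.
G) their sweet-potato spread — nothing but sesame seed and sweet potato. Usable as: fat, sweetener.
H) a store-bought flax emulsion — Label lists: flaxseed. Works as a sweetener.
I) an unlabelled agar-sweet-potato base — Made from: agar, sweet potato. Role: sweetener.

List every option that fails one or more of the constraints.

A, B, C, D, F

A: has cream, so not vegan; has cream, so not paleo (and 1 more) — reject
B: has egg yolk, so not vegan; has brown sugar, so not paleo (and 1 more) — reject
C: not usable as a sweetener; has brandy, so not alcohol-free — out
D: has honey, so not vegan; has rice flour, so not paleo — out
E: only tahini and sweet potato; none excluded — valid
F: has corn, so not paleo; has sherry, so not alcohol-free — reject
G: every rule checks out — OK
H: only flaxseed; none excluded — OK
I: works as a sweetener, paleo, vegan — OK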